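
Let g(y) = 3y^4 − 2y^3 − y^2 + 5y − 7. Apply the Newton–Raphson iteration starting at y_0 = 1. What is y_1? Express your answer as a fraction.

11/9

g'(y) = 12y^3 − 6y^2 − 2y + 5.
g(1) = −2, g'(1) = 9, so y_1 = 1 − (−2)/9 = 11/9.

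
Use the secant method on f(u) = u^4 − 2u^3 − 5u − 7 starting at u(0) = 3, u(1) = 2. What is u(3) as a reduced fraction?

f(3) = 5, f(2) = −17. u(2) = 2 − (−17)·(2 − 3)/((−17) − 5) = 61/22.
f(2) = −17, f(61/22) = −1028755/234256. u(3) = (61/22) − (−1028755/234256)·((61/22) − 2)/((−1028755/234256) − (−17)) = 528498/173741.

528498/173741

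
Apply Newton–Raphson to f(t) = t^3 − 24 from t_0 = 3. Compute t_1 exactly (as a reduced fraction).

f'(t) = 3t^2.
f(3) = 3, f'(3) = 27, so t_1 = 3 − 3/27 = 26/9.

26/9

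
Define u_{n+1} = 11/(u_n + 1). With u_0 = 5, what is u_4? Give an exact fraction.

913/270

u_1 = 11/(5 + 1) = 11/6.
u_2 = 11/(11/6 + 1) = 66/17.
u_3 = 11/(66/17 + 1) = 187/83.
u_4 = 11/(187/83 + 1) = 913/270.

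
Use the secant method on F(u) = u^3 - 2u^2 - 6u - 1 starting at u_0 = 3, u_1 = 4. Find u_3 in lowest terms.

F(3) = -10, F(4) = 7. u_2 = 4 - 7·(4 - 3)/(7 - (-10)) = 61/17.
F(4) = 7, F(61/17) = -10220/4913. u_3 = (61/17) - (-10220/4913)·((61/17) - 4)/((-10220/4913) - 7) = 23469/6373.

23469/6373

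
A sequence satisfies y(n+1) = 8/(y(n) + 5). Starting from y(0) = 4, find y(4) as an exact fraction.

y(1) = 8/(4 + 5) = 8/9.
y(2) = 8/(8/9 + 5) = 72/53.
y(3) = 8/(72/53 + 5) = 424/337.
y(4) = 8/(424/337 + 5) = 2696/2109.

2696/2109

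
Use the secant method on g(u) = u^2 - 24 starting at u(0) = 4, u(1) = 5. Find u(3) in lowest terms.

436/89

g(4) = -8, g(5) = 1. u(2) = 5 - 1·(5 - 4)/(1 - (-8)) = 44/9.
g(5) = 1, g(44/9) = -8/81. u(3) = (44/9) - (-8/81)·((44/9) - 5)/((-8/81) - 1) = 436/89.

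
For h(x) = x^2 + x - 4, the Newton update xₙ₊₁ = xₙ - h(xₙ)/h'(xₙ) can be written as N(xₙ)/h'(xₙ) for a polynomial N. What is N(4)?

h'(x) = 2x + 1.
N(x) = x·h'(x) - h(x) = x·(2x + 1) - (x^2 + x - 4) = x^2 + 4.
N(4) = 20.

20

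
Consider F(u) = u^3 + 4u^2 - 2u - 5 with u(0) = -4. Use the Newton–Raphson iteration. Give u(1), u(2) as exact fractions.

F'(u) = 3u^2 + 8u - 2.
F(-4) = 3, F'(-4) = 14, so u(1) = (-4) - 3/14 = -59/14.
F(-59/14) = -1035/2744, F'(-59/14) = 3443/196, so u(2) = (-59/14) - (-1035/2744)/(3443/196) = -101051/24101.

u(1) = -59/14, u(2) = -101051/24101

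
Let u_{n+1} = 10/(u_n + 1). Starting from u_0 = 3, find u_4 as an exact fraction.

270/97

u_1 = 10/(3 + 1) = 5/2.
u_2 = 10/(5/2 + 1) = 20/7.
u_3 = 10/(20/7 + 1) = 70/27.
u_4 = 10/(70/27 + 1) = 270/97.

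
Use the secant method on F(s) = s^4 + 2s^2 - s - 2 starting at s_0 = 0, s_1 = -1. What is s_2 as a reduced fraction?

-1/2

F(0) = -2, F(-1) = 2. s_2 = (-1) - 2·((-1) - 0)/(2 - (-2)) = -1/2.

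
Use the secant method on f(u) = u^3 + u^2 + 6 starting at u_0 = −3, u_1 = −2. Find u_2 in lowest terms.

−15/7

f(−3) = −12, f(−2) = 2. u_2 = (−2) − 2·((−2) − (−3))/(2 − (−12)) = −15/7.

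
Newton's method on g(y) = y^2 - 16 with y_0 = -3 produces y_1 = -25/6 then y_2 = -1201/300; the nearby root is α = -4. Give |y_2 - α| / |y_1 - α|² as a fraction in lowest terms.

3/25

y_1 - α = -25/6 - (-4) = -25/6 + 4 = -1/6, so |y_1 - α| = 1/6.
y_2 - α = -1201/300 - (-4) = -1201/300 + 4 = -1/300, so |y_2 - α| = 1/300.
|y_1 - α|² = 1/36.
Ratio = (1/300) / (1/36) = 3/25.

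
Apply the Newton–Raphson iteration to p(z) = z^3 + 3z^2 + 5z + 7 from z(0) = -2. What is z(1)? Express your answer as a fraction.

p'(z) = 3z^2 + 6z + 5.
p(-2) = 1, p'(-2) = 5, so z(1) = (-2) - 1/5 = -11/5.

-11/5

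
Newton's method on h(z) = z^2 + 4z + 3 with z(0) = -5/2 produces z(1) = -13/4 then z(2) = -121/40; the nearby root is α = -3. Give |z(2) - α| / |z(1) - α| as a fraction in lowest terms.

z(1) - α = -13/4 - (-3) = -13/4 + 3 = -1/4, so |z(1) - α| = 1/4.
z(2) - α = -121/40 - (-3) = -121/40 + 3 = -1/40, so |z(2) - α| = 1/40.
Ratio = (1/40) / (1/4) = 1/10.

1/10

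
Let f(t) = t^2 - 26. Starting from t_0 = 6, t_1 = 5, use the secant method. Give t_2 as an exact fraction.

56/11

f(6) = 10, f(5) = -1. t_2 = 5 - (-1)·(5 - 6)/((-1) - 10) = 56/11.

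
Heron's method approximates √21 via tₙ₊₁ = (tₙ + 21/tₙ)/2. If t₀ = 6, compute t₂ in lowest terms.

t₁ = (6 + 21/6)/2 = 19/4.
t₂ = (19/4 + 21/(19/4))/2 = 697/152.

697/152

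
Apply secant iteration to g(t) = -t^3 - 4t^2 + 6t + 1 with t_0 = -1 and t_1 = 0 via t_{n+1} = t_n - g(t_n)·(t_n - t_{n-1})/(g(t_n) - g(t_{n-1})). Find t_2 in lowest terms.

g(-1) = -8, g(0) = 1. t_2 = 0 - 1·(0 - (-1))/(1 - (-8)) = -1/9.

-1/9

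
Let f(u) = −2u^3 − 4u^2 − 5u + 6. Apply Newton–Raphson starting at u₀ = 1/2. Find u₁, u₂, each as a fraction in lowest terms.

u₁ = 5/7, u₂ = 362/525

f'(u) = −6u^2 − 8u − 5.
f(1/2) = 9/4, f'(1/2) = −21/2, so u₁ = (1/2) − (9/4)/(−21/2) = 5/7.
f(5/7) = −117/343, f'(5/7) = −675/49, so u₂ = (5/7) − (−117/343)/(−675/49) = 362/525.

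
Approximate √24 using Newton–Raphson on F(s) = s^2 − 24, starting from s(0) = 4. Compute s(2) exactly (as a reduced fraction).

49/10

F'(s) = 2s.
F(4) = −8, F'(4) = 8, so s(1) = 4 − (−8)/8 = 5.
F(5) = 1, F'(5) = 10, so s(2) = 5 − 1/10 = 49/10.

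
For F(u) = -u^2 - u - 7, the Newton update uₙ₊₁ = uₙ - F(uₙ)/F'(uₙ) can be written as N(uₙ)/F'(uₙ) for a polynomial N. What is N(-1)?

6

F'(u) = -2u - 1.
N(u) = u·F'(u) - F(u) = u·(-2u - 1) - (-u^2 - u - 7) = -u^2 + 7.
N(-1) = 6.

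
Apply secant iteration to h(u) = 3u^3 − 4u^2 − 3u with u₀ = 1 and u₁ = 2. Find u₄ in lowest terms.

h(1) = −4, h(2) = 2. u₂ = 2 − 2·(2 − 1)/(2 − (−4)) = 5/3.
h(2) = 2, h(5/3) = −20/9. u₃ = (5/3) − (−20/9)·((5/3) − 2)/((−20/9) − 2) = 35/19.
h(5/3) = −20/9, h(35/19) = −2380/6859. u₄ = (35/19) − (−2380/6859)·((35/19) − (5/3))/((−2380/6859) − (−20/9)) = 5425/2894.

5425/2894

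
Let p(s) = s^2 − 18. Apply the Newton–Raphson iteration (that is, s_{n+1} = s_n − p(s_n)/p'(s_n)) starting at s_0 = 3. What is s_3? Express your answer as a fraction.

p'(s) = 2s.
p(3) = −9, p'(3) = 6, so s_1 = 3 − (−9)/6 = 9/2.
p(9/2) = 9/4, p'(9/2) = 9, so s_2 = (9/2) − (9/4)/9 = 17/4.
p(17/4) = 1/16, p'(17/4) = 17/2, so s_3 = (17/4) − (1/16)/(17/2) = 577/136.

577/136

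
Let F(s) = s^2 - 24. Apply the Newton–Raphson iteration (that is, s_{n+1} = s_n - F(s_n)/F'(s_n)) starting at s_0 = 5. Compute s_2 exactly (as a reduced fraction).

F'(s) = 2s.
F(5) = 1, F'(5) = 10, so s_1 = 5 - 1/10 = 49/10.
F(49/10) = 1/100, F'(49/10) = 49/5, so s_2 = (49/10) - (1/100)/(49/5) = 4801/980.

4801/980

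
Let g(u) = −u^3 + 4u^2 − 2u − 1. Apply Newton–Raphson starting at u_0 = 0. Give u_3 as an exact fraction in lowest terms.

g'(u) = −3u^2 + 8u − 2.
g(0) = −1, g'(0) = −2, so u_1 = 0 − (−1)/(−2) = −1/2.
g(−1/2) = 9/8, g'(−1/2) = −27/4, so u_2 = (−1/2) − (9/8)/(−27/4) = −1/3.
g(−1/3) = 4/27, g'(−1/3) = −5, so u_3 = (−1/3) − (4/27)/(−5) = −41/135.

−41/135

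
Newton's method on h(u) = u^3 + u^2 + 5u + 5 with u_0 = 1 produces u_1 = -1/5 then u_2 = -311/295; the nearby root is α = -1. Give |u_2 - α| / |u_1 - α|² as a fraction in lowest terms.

5/59

u_1 - α = -1/5 - (-1) = -1/5 + 1 = 4/5, so |u_1 - α| = 4/5.
u_2 - α = -311/295 - (-1) = -311/295 + 1 = -16/295, so |u_2 - α| = 16/295.
|u_1 - α|² = 16/25.
Ratio = (16/295) / (16/25) = 5/59.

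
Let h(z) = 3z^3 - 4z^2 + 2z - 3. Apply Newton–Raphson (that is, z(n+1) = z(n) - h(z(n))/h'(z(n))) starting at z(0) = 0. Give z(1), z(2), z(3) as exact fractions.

h'(z) = 9z^2 - 8z + 2.
h(0) = -3, h'(0) = 2, so z(1) = 0 - (-3)/2 = 3/2.
h(3/2) = 9/8, h'(3/2) = 41/4, so z(2) = (3/2) - (9/8)/(41/4) = 57/41.
h(57/41) = 7614/68921, h'(57/41) = 13907/1681, so z(3) = (57/41) - (7614/68921)/(13907/1681) = 785085/570187.

z(1) = 3/2, z(2) = 57/41, z(3) = 785085/570187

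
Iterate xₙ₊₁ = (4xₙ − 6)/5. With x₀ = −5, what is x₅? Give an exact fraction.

x₁ = (4·(−5) − 6)/5 = −26/5.
x₂ = (4·(−26/5) − 6)/5 = −134/25.
x₃ = (4·(−134/25) − 6)/5 = −686/125.
x₄ = (4·(−686/125) − 6)/5 = −3494/625.
x₅ = (4·(−3494/625) − 6)/5 = −17726/3125.

−17726/3125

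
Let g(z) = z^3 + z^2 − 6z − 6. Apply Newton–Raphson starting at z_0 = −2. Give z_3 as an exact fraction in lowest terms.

g'(z) = 3z^2 + 2z − 6.
g(−2) = 2, g'(−2) = 2, so z_1 = (−2) − 2/2 = −3.
g(−3) = −6, g'(−3) = 15, so z_2 = (−3) − (−6)/15 = −13/5.
g(−13/5) = −152/125, g'(−13/5) = 227/25, so z_3 = (−13/5) − (−152/125)/(227/25) = −2799/1135.

−2799/1135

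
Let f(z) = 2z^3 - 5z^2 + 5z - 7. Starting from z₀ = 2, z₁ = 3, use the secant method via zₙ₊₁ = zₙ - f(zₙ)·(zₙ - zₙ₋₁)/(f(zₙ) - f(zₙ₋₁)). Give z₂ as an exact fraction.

f(2) = -1, f(3) = 17. z₂ = 3 - 17·(3 - 2)/(17 - (-1)) = 37/18.

37/18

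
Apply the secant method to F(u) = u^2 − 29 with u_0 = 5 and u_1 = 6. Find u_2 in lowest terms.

59/11

F(5) = −4, F(6) = 7. u_2 = 6 − 7·(6 − 5)/(7 − (−4)) = 59/11.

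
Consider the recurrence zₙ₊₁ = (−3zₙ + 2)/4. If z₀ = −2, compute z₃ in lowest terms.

z₁ = (−3·(−2) + 2)/4 = 2.
z₂ = (−3·2 + 2)/4 = −1.
z₃ = (−3·(−1) + 2)/4 = 5/4.

5/4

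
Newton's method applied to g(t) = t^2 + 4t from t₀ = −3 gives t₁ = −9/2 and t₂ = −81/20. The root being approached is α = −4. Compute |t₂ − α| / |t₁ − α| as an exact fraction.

t₁ − α = −9/2 − (−4) = −9/2 + 4 = −1/2, so |t₁ − α| = 1/2.
t₂ − α = −81/20 − (−4) = −81/20 + 4 = −1/20, so |t₂ − α| = 1/20.
Ratio = (1/20) / (1/2) = 1/10.

1/10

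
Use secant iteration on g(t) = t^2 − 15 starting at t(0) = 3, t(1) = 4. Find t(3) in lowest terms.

213/55

g(3) = −6, g(4) = 1. t(2) = 4 − 1·(4 − 3)/(1 − (−6)) = 27/7.
g(4) = 1, g(27/7) = −6/49. t(3) = (27/7) − (−6/49)·((27/7) − 4)/((−6/49) − 1) = 213/55.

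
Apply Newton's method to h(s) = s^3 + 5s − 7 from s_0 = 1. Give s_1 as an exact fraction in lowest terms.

h'(s) = 3s^2 + 5.
h(1) = −1, h'(1) = 8, so s_1 = 1 − (−1)/8 = 9/8.

9/8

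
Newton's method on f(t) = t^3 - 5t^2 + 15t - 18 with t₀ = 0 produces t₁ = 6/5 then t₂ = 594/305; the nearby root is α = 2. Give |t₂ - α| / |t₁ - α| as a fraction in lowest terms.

4/61

t₁ - α = 6/5 - 2 = -4/5, so |t₁ - α| = 4/5.
t₂ - α = 594/305 - 2 = -16/305, so |t₂ - α| = 16/305.
Ratio = (16/305) / (4/5) = 4/61.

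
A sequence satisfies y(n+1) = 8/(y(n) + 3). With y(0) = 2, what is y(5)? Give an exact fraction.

y(1) = 8/(2 + 3) = 8/5.
y(2) = 8/(8/5 + 3) = 40/23.
y(3) = 8/(40/23 + 3) = 184/109.
y(4) = 8/(184/109 + 3) = 872/511.
y(5) = 8/(872/511 + 3) = 4088/2405.

4088/2405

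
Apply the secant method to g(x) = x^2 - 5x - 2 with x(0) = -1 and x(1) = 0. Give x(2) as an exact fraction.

-1/3

g(-1) = 4, g(0) = -2. x(2) = 0 - (-2)·(0 - (-1))/((-2) - 4) = -1/3.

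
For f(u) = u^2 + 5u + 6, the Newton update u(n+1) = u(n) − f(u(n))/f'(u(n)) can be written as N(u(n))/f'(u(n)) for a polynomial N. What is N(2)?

f'(u) = 2u + 5.
N(u) = u·f'(u) − f(u) = u·(2u + 5) − (u^2 + 5u + 6) = u^2 − 6.
N(2) = −2.

−2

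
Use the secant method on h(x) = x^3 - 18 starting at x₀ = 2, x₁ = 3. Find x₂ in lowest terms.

h(2) = -10, h(3) = 9. x₂ = 3 - 9·(3 - 2)/(9 - (-10)) = 48/19.

48/19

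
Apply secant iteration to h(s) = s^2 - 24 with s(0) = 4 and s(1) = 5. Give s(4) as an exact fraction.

h(4) = -8, h(5) = 1. s(2) = 5 - 1·(5 - 4)/(1 - (-8)) = 44/9.
h(5) = 1, h(44/9) = -8/81. s(3) = (44/9) - (-8/81)·((44/9) - 5)/((-8/81) - 1) = 436/89.
h(44/9) = -8/81, h(436/89) = -8/7921. s(4) = (436/89) - (-8/7921)·((436/89) - (44/9))/((-8/7921) - (-8/81)) = 4801/980.

4801/980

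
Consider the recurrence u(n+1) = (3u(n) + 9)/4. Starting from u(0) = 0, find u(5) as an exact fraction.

7029/1024

u(1) = (3·0 + 9)/4 = 9/4.
u(2) = (3·(9/4) + 9)/4 = 63/16.
u(3) = (3·(63/16) + 9)/4 = 333/64.
u(4) = (3·(333/64) + 9)/4 = 1575/256.
u(5) = (3·(1575/256) + 9)/4 = 7029/1024.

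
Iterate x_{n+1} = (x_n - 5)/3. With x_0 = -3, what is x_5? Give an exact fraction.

x_1 = ((-3) - 5)/3 = -8/3.
x_2 = ((-8/3) - 5)/3 = -23/9.
x_3 = ((-23/9) - 5)/3 = -68/27.
x_4 = ((-68/27) - 5)/3 = -203/81.
x_5 = ((-203/81) - 5)/3 = -608/243.

-608/243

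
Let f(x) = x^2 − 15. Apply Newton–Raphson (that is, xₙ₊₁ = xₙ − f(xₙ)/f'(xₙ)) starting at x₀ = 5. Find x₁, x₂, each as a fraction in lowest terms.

f'(x) = 2x.
f(5) = 10, f'(5) = 10, so x₁ = 5 − 10/10 = 4.
f(4) = 1, f'(4) = 8, so x₂ = 4 − 1/8 = 31/8.

x₁ = 4, x₂ = 31/8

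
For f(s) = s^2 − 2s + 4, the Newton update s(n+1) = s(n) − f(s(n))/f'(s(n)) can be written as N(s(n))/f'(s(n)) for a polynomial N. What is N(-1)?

−3

f'(s) = 2s − 2.
N(s) = s·f'(s) − f(s) = s·(2s − 2) − (s^2 − 2s + 4) = s^2 − 4.
N(-1) = −3.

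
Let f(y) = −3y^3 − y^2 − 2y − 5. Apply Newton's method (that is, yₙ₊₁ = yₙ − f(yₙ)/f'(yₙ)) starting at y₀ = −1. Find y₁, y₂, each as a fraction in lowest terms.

y₁ = −10/9, y₂ = −2915/2646

f'(y) = −9y^2 − 2y − 2.
f(−1) = −1, f'(−1) = −9, so y₁ = (−1) − (−1)/(−9) = −10/9.
f(−10/9) = 25/243, f'(−10/9) = −98/9, so y₂ = (−10/9) − (25/243)/(−98/9) = −2915/2646.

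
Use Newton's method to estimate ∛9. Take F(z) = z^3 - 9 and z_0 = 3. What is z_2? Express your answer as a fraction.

929/441

F'(z) = 3z^2.
F(3) = 18, F'(3) = 27, so z_1 = 3 - 18/27 = 7/3.
F(7/3) = 100/27, F'(7/3) = 49/3, so z_2 = (7/3) - (100/27)/(49/3) = 929/441.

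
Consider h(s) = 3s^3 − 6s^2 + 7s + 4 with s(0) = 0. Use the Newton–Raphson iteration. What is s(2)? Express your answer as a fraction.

h'(s) = 9s^2 − 12s + 7.
h(0) = 4, h'(0) = 7, so s(1) = 0 − 4/7 = −4/7.
h(−4/7) = −864/343, h'(−4/7) = 823/49, so s(2) = (−4/7) − (−864/343)/(823/49) = −2428/5761.

−2428/5761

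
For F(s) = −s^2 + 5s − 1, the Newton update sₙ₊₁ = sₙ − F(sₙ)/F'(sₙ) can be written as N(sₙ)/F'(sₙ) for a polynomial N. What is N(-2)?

−3

F'(s) = −2s + 5.
N(s) = s·F'(s) − F(s) = s·(−2s + 5) − (−s^2 + 5s − 1) = −s^2 + 1.
N(-2) = −3.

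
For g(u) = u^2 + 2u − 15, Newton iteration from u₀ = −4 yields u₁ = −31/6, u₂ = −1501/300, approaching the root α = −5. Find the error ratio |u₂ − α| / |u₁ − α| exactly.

1/50

u₁ − α = −31/6 − (−5) = −31/6 + 5 = −1/6, so |u₁ − α| = 1/6.
u₂ − α = −1501/300 − (−5) = −1501/300 + 5 = −1/300, so |u₂ − α| = 1/300.
Ratio = (1/300) / (1/6) = 1/50.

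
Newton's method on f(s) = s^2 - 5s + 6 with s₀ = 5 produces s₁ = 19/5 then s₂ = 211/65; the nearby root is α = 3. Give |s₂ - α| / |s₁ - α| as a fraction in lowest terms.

4/13

s₁ - α = 19/5 - 3 = 4/5, so |s₁ - α| = 4/5.
s₂ - α = 211/65 - 3 = 16/65, so |s₂ - α| = 16/65.
Ratio = (16/65) / (4/5) = 4/13.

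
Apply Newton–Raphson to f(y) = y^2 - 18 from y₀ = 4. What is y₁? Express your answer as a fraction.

f'(y) = 2y.
f(4) = -2, f'(4) = 8, so y₁ = 4 - (-2)/8 = 17/4.

17/4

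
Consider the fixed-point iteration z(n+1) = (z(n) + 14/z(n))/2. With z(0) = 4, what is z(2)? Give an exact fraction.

z(1) = (4 + 14/4)/2 = 15/4.
z(2) = (15/4 + 14/(15/4))/2 = 449/120.

449/120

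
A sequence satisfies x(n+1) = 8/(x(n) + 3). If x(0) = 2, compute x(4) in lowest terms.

872/511

x(1) = 8/(2 + 3) = 8/5.
x(2) = 8/(8/5 + 3) = 40/23.
x(3) = 8/(40/23 + 3) = 184/109.
x(4) = 8/(184/109 + 3) = 872/511.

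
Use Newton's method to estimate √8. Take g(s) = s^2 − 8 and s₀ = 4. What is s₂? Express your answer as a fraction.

17/6

g'(s) = 2s.
g(4) = 8, g'(4) = 8, so s₁ = 4 − 8/8 = 3.
g(3) = 1, g'(3) = 6, so s₂ = 3 − 1/6 = 17/6.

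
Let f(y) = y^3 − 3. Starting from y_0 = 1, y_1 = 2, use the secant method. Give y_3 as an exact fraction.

561/403

f(1) = −2, f(2) = 5. y_2 = 2 − 5·(2 − 1)/(5 − (−2)) = 9/7.
f(2) = 5, f(9/7) = −300/343. y_3 = (9/7) − (−300/343)·((9/7) − 2)/((−300/343) − 5) = 561/403.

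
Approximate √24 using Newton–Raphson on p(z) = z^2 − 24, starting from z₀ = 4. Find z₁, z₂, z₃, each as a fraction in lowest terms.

p'(z) = 2z.
p(4) = −8, p'(4) = 8, so z₁ = 4 − (−8)/8 = 5.
p(5) = 1, p'(5) = 10, so z₂ = 5 − 1/10 = 49/10.
p(49/10) = 1/100, p'(49/10) = 49/5, so z₃ = (49/10) − (1/100)/(49/5) = 4801/980.

z₁ = 5, z₂ = 49/10, z₃ = 4801/980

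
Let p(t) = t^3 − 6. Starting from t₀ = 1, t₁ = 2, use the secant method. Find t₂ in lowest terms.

12/7

p(1) = −5, p(2) = 2. t₂ = 2 − 2·(2 − 1)/(2 − (−5)) = 12/7.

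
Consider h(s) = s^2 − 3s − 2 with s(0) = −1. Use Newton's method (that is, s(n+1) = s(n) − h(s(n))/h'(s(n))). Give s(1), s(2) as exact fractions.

h'(s) = 2s − 3.
h(−1) = 2, h'(−1) = −5, so s(1) = (−1) − 2/(−5) = −3/5.
h(−3/5) = 4/25, h'(−3/5) = −21/5, so s(2) = (−3/5) − (4/25)/(−21/5) = −59/105.

s(1) = −3/5, s(2) = −59/105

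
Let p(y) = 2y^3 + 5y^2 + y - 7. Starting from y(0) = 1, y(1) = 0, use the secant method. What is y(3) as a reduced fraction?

p(1) = 1, p(0) = -7. y(2) = 0 - (-7)·(0 - 1)/((-7) - 1) = 7/8.
p(0) = -7, p(7/8) = -245/256. y(3) = (7/8) - (-245/256)·((7/8) - 0)/((-245/256) - (-7)) = 224/221.

224/221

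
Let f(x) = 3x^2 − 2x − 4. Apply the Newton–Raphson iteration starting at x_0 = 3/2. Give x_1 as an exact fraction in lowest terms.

43/28

f'(x) = 6x − 2.
f(3/2) = −1/4, f'(3/2) = 7, so x_1 = (3/2) − (−1/4)/7 = 43/28.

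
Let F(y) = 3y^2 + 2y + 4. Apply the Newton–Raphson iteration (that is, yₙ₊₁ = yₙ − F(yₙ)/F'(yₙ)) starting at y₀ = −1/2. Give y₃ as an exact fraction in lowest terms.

F'(y) = 6y + 2.
F(−1/2) = 15/4, F'(−1/2) = −1, so y₁ = (−1/2) − (15/4)/(−1) = 13/4.
F(13/4) = 675/16, F'(13/4) = 43/2, so y₂ = (13/4) − (675/16)/(43/2) = 443/344.
F(443/344) = 1366875/118336, F'(443/344) = 1673/172, so y₃ = (443/344) − (1366875/118336)/(1673/172) = 115403/1151024.

115403/1151024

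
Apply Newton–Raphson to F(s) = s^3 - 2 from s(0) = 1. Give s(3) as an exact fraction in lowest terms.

1126819/894348

F'(s) = 3s^2.
F(1) = -1, F'(1) = 3, so s(1) = 1 - (-1)/3 = 4/3.
F(4/3) = 10/27, F'(4/3) = 16/3, so s(2) = (4/3) - (10/27)/(16/3) = 91/72.
F(91/72) = 7075/373248, F'(91/72) = 8281/1728, so s(3) = (91/72) - (7075/373248)/(8281/1728) = 1126819/894348.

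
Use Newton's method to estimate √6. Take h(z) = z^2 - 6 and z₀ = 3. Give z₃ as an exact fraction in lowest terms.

h'(z) = 2z.
h(3) = 3, h'(3) = 6, so z₁ = 3 - 3/6 = 5/2.
h(5/2) = 1/4, h'(5/2) = 5, so z₂ = (5/2) - (1/4)/5 = 49/20.
h(49/20) = 1/400, h'(49/20) = 49/10, so z₃ = (49/20) - (1/400)/(49/10) = 4801/1960.

4801/1960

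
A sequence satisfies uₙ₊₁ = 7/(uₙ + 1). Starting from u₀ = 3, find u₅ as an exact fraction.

812/389

u₁ = 7/(3 + 1) = 7/4.
u₂ = 7/(7/4 + 1) = 28/11.
u₃ = 7/(28/11 + 1) = 77/39.
u₄ = 7/(77/39 + 1) = 273/116.
u₅ = 7/(273/116 + 1) = 812/389.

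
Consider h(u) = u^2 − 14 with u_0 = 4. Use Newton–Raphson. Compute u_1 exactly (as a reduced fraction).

15/4

h'(u) = 2u.
h(4) = 2, h'(4) = 8, so u_1 = 4 − 2/8 = 15/4.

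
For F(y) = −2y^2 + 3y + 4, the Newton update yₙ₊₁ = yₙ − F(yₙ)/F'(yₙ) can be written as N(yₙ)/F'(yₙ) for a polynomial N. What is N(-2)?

F'(y) = −4y + 3.
N(y) = y·F'(y) − F(y) = y·(−4y + 3) − (−2y^2 + 3y + 4) = −2y^2 − 4.
N(-2) = −12.

−12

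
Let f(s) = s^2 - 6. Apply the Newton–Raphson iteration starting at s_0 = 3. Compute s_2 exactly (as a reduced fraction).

49/20

f'(s) = 2s.
f(3) = 3, f'(3) = 6, so s_1 = 3 - 3/6 = 5/2.
f(5/2) = 1/4, f'(5/2) = 5, so s_2 = (5/2) - (1/4)/5 = 49/20.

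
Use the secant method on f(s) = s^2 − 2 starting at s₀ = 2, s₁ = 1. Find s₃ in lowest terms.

f(2) = 2, f(1) = −1. s₂ = 1 − (−1)·(1 − 2)/((−1) − 2) = 4/3.
f(1) = −1, f(4/3) = −2/9. s₃ = (4/3) − (−2/9)·((4/3) − 1)/((−2/9) − (−1)) = 10/7.

10/7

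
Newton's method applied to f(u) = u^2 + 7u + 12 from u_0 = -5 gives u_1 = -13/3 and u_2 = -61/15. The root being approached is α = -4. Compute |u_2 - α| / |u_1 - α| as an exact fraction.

u_1 - α = -13/3 - (-4) = -13/3 + 4 = -1/3, so |u_1 - α| = 1/3.
u_2 - α = -61/15 - (-4) = -61/15 + 4 = -1/15, so |u_2 - α| = 1/15.
Ratio = (1/15) / (1/3) = 1/5.

1/5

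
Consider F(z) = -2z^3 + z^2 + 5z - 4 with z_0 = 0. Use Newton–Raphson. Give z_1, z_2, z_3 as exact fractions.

F'(z) = -6z^2 + 2z + 5.
F(0) = -4, F'(0) = 5, so z_1 = 0 - (-4)/5 = 4/5.
F(4/5) = -48/125, F'(4/5) = 69/25, so z_2 = (4/5) - (-48/125)/(69/25) = 108/115.
F(108/115) = -120064/1520875, F'(108/115) = 20981/13225, so z_3 = (108/115) - (-120064/1520875)/(20981/13225) = 2386012/2412815.

z_1 = 4/5, z_2 = 108/115, z_3 = 2386012/2412815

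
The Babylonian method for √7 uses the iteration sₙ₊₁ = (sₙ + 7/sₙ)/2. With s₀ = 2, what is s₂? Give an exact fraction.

s₁ = (2 + 7/2)/2 = 11/4.
s₂ = (11/4 + 7/(11/4))/2 = 233/88.

233/88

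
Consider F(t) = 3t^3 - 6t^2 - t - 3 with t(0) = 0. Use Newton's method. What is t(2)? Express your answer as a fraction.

F'(t) = 9t^2 - 12t - 1.
F(0) = -3, F'(0) = -1, so t(1) = 0 - (-3)/(-1) = -3.
F(-3) = -135, F'(-3) = 116, so t(2) = (-3) - (-135)/116 = -213/116.

-213/116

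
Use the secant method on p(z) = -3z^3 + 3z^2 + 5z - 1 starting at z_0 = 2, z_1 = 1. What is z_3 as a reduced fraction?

157/59

p(2) = -3, p(1) = 4. z_2 = 1 - 4·(1 - 2)/(4 - (-3)) = 11/7.
p(1) = 4, p(11/7) = 900/343. z_3 = (11/7) - (900/343)·((11/7) - 1)/((900/343) - 4) = 157/59.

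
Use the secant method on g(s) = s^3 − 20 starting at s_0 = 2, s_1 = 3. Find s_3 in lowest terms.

g(2) = −12, g(3) = 7. s_2 = 3 − 7·(3 − 2)/(7 − (−12)) = 50/19.
g(3) = 7, g(50/19) = −12180/6859. s_3 = (50/19) − (−12180/6859)·((50/19) − 3)/((−12180/6859) − 7) = 23270/8599.

23270/8599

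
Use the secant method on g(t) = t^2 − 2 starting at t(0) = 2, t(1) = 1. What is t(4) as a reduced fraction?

41/29

g(2) = 2, g(1) = −1. t(2) = 1 − (−1)·(1 − 2)/((−1) − 2) = 4/3.
g(1) = −1, g(4/3) = −2/9. t(3) = (4/3) − (−2/9)·((4/3) − 1)/((−2/9) − (−1)) = 10/7.
g(4/3) = −2/9, g(10/7) = 2/49. t(4) = (10/7) − (2/49)·((10/7) − (4/3))/((2/49) − (−2/9)) = 41/29.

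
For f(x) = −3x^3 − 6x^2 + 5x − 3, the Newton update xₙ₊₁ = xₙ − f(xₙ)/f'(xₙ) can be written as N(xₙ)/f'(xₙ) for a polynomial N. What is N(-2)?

f'(x) = −9x^2 − 12x + 5.
N(x) = x·f'(x) − f(x) = x·(−9x^2 − 12x + 5) − (−3x^3 − 6x^2 + 5x − 3) = −6x^3 − 6x^2 + 3.
N(-2) = 27.

27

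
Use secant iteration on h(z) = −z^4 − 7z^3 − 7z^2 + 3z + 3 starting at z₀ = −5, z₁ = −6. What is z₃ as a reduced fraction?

−16068506/2833555

h(−5) = 63, h(−6) = −51. z₂ = (−6) − (−51)·((−6) − (−5))/((−51) − 63) = −211/38.
h(−6) = −51, h(−211/38) = 38169369/2085136. z₃ = (−211/38) − (38169369/2085136)·((−211/38) − (−6))/((38169369/2085136) − (−51)) = −16068506/2833555.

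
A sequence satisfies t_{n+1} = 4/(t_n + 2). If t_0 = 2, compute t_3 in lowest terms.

6/5

t_1 = 4/(2 + 2) = 1.
t_2 = 4/(1 + 2) = 4/3.
t_3 = 4/(4/3 + 2) = 6/5.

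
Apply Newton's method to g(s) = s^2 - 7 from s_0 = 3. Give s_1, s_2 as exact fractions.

g'(s) = 2s.
g(3) = 2, g'(3) = 6, so s_1 = 3 - 2/6 = 8/3.
g(8/3) = 1/9, g'(8/3) = 16/3, so s_2 = (8/3) - (1/9)/(16/3) = 127/48.

s_1 = 8/3, s_2 = 127/48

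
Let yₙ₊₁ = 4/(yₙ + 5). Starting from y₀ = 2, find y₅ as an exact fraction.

5084/7247

y₁ = 4/(2 + 5) = 4/7.
y₂ = 4/(4/7 + 5) = 28/39.
y₃ = 4/(28/39 + 5) = 156/223.
y₄ = 4/(156/223 + 5) = 892/1271.
y₅ = 4/(892/1271 + 5) = 5084/7247.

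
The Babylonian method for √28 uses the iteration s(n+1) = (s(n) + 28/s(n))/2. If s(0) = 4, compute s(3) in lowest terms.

s(1) = (4 + 28/4)/2 = 11/2.
s(2) = (11/2 + 28/(11/2))/2 = 233/44.
s(3) = (233/44 + 28/(233/44))/2 = 108497/20504.

108497/20504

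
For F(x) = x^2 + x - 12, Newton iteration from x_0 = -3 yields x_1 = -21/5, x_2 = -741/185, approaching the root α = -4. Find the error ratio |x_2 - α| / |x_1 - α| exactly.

x_1 - α = -21/5 - (-4) = -21/5 + 4 = -1/5, so |x_1 - α| = 1/5.
x_2 - α = -741/185 - (-4) = -741/185 + 4 = -1/185, so |x_2 - α| = 1/185.
Ratio = (1/185) / (1/5) = 1/37.

1/37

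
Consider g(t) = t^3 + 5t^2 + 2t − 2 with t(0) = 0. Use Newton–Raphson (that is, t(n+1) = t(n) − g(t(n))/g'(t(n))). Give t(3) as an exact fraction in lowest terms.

g'(t) = 3t^2 + 10t + 2.
g(0) = −2, g'(0) = 2, so t(1) = 0 − (−2)/2 = 1.
g(1) = 6, g'(1) = 15, so t(2) = 1 − 6/15 = 3/5.
g(3/5) = 152/125, g'(3/5) = 227/25, so t(3) = (3/5) − (152/125)/(227/25) = 529/1135.

529/1135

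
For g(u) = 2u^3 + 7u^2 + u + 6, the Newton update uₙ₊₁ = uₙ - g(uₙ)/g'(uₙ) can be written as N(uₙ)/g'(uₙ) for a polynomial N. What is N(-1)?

-3

g'(u) = 6u^2 + 14u + 1.
N(u) = u·g'(u) - g(u) = u·(6u^2 + 14u + 1) - (2u^3 + 7u^2 + u + 6) = 4u^3 + 7u^2 - 6.
N(-1) = -3.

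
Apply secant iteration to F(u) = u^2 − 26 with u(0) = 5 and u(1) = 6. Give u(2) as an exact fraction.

56/11

F(5) = −1, F(6) = 10. u(2) = 6 − 10·(6 − 5)/(10 − (−1)) = 56/11.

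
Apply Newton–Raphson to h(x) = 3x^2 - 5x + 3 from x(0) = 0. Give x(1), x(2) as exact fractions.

h'(x) = 6x - 5.
h(0) = 3, h'(0) = -5, so x(1) = 0 - 3/(-5) = 3/5.
h(3/5) = 27/25, h'(3/5) = -7/5, so x(2) = (3/5) - (27/25)/(-7/5) = 48/35.

x(1) = 3/5, x(2) = 48/35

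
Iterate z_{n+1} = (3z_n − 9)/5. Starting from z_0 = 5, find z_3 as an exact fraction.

z_1 = (3·5 − 9)/5 = 6/5.
z_2 = (3·(6/5) − 9)/5 = −27/25.
z_3 = (3·(−27/25) − 9)/5 = −306/125.

−306/125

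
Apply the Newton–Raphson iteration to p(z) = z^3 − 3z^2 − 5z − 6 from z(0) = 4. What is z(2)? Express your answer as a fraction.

891694/201001

p'(z) = 3z^2 − 6z − 5.
p(4) = −10, p'(4) = 19, so z(1) = 4 − (−10)/19 = 86/19.
p(86/19) = 18100/6859, p'(86/19) = 10579/361, so z(2) = (86/19) − (18100/6859)/(10579/361) = 891694/201001.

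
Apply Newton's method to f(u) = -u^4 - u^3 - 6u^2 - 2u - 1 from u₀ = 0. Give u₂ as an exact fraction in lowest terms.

f'(u) = -4u^3 - 3u^2 - 12u - 2.
f(0) = -1, f'(0) = -2, so u₁ = 0 - (-1)/(-2) = -1/2.
f(-1/2) = -23/16, f'(-1/2) = 15/4, so u₂ = (-1/2) - (-23/16)/(15/4) = -7/60.

-7/60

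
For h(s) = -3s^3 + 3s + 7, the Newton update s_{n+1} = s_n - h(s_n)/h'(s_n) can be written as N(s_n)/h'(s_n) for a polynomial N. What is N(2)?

h'(s) = -9s^2 + 3.
N(s) = s·h'(s) - h(s) = s·(-9s^2 + 3) - (-3s^3 + 3s + 7) = -6s^3 - 7.
N(2) = -55.

-55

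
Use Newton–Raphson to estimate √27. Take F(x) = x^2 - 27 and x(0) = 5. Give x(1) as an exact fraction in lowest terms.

F'(x) = 2x.
F(5) = -2, F'(5) = 10, so x(1) = 5 - (-2)/10 = 26/5.

26/5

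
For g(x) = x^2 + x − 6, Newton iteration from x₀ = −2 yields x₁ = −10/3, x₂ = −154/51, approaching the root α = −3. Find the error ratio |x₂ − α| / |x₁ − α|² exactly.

x₁ − α = −10/3 − (−3) = −10/3 + 3 = −1/3, so |x₁ − α| = 1/3.
x₂ − α = −154/51 − (−3) = −154/51 + 3 = −1/51, so |x₂ − α| = 1/51.
|x₁ − α|² = 1/9.
Ratio = (1/51) / (1/9) = 3/17.

3/17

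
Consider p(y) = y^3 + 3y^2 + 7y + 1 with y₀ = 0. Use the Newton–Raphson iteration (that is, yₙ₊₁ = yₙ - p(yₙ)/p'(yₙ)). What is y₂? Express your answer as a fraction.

p'(y) = 3y^2 + 6y + 7.
p(0) = 1, p'(0) = 7, so y₁ = 0 - 1/7 = -1/7.
p(-1/7) = 20/343, p'(-1/7) = 304/49, so y₂ = (-1/7) - (20/343)/(304/49) = -81/532.

-81/532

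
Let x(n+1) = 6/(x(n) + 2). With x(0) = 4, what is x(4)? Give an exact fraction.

12/7

x(1) = 6/(4 + 2) = 1.
x(2) = 6/(1 + 2) = 2.
x(3) = 6/(2 + 2) = 3/2.
x(4) = 6/(3/2 + 2) = 12/7.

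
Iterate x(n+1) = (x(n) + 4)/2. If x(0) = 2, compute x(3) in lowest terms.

x(1) = (2 + 4)/2 = 3.
x(2) = (3 + 4)/2 = 7/2.
x(3) = ((7/2) + 4)/2 = 15/4.

15/4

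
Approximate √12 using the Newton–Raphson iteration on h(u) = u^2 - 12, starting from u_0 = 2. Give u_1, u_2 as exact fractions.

u_1 = 4, u_2 = 7/2

h'(u) = 2u.
h(2) = -8, h'(2) = 4, so u_1 = 2 - (-8)/4 = 4.
h(4) = 4, h'(4) = 8, so u_2 = 4 - 4/8 = 7/2.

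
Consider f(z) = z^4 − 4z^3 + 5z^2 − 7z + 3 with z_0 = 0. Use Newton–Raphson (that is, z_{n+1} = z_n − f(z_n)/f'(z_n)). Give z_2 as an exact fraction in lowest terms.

f'(z) = 4z^3 − 12z^2 + 10z − 7.
f(0) = 3, f'(0) = −7, so z_1 = 0 − 3/(−7) = 3/7.
f(3/7) = 1530/2401, f'(3/7) = −1579/343, so z_2 = (3/7) − (1530/2401)/(−1579/343) = 6267/11053.

6267/11053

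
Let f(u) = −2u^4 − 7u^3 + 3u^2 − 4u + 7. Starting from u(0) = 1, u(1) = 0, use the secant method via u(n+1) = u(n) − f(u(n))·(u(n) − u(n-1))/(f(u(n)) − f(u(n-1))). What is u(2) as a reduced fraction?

7/10

f(1) = −3, f(0) = 7. u(2) = 0 − 7·(0 − 1)/(7 − (−3)) = 7/10.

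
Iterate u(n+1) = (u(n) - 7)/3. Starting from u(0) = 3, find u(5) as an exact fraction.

-844/243

u(1) = (3 - 7)/3 = -4/3.
u(2) = ((-4/3) - 7)/3 = -25/9.
u(3) = ((-25/9) - 7)/3 = -88/27.
u(4) = ((-88/27) - 7)/3 = -277/81.
u(5) = ((-277/81) - 7)/3 = -844/243.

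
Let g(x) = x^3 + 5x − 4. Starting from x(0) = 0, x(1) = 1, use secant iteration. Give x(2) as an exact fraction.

2/3

g(0) = −4, g(1) = 2. x(2) = 1 − 2·(1 − 0)/(2 − (−4)) = 2/3.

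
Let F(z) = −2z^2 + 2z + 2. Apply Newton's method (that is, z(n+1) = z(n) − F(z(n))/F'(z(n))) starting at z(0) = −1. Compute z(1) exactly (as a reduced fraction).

F'(z) = −4z + 2.
F(−1) = −2, F'(−1) = 6, so z(1) = (−1) − (−2)/6 = −2/3.

−2/3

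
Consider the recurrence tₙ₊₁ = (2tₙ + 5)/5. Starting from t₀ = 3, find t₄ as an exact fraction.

1063/625

t₁ = (2·3 + 5)/5 = 11/5.
t₂ = (2·(11/5) + 5)/5 = 47/25.
t₃ = (2·(47/25) + 5)/5 = 219/125.
t₄ = (2·(219/125) + 5)/5 = 1063/625.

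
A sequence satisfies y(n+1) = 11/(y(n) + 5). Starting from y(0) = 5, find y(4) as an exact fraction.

y(1) = 11/(5 + 5) = 11/10.
y(2) = 11/(11/10 + 5) = 110/61.
y(3) = 11/(110/61 + 5) = 671/415.
y(4) = 11/(671/415 + 5) = 4565/2746.

4565/2746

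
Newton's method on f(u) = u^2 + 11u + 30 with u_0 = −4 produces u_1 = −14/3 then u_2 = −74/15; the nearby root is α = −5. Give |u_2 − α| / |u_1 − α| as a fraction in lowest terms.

u_1 − α = −14/3 − (−5) = −14/3 + 5 = 1/3, so |u_1 − α| = 1/3.
u_2 − α = −74/15 − (−5) = −74/15 + 5 = 1/15, so |u_2 − α| = 1/15.
Ratio = (1/15) / (1/3) = 1/5.

1/5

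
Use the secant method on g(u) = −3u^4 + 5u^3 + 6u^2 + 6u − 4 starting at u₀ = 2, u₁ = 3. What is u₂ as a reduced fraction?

g(2) = 24, g(3) = −40. u₂ = 3 − (−40)·(3 − 2)/((−40) − 24) = 19/8.

19/8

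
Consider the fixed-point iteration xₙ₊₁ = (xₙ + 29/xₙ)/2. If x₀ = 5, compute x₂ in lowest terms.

x₁ = (5 + 29/5)/2 = 27/5.
x₂ = (27/5 + 29/(27/5))/2 = 727/135.

727/135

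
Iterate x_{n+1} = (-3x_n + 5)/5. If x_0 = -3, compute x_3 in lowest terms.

x_1 = (-3·(-3) + 5)/5 = 14/5.
x_2 = (-3·(14/5) + 5)/5 = -17/25.
x_3 = (-3·(-17/25) + 5)/5 = 176/125.

176/125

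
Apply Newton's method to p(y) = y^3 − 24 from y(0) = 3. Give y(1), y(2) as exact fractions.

y(1) = 26/9, y(2) = 13162/4563

p'(y) = 3y^2.
p(3) = 3, p'(3) = 27, so y(1) = 3 − 3/27 = 26/9.
p(26/9) = 80/729, p'(26/9) = 676/27, so y(2) = (26/9) − (80/729)/(676/27) = 13162/4563.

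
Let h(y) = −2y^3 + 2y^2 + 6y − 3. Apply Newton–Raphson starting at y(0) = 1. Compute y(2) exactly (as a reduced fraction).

h'(y) = −6y^2 + 4y + 6.
h(1) = 3, h'(1) = 4, so y(1) = 1 − 3/4 = 1/4.
h(1/4) = −45/32, h'(1/4) = 53/8, so y(2) = (1/4) − (−45/32)/(53/8) = 49/106.

49/106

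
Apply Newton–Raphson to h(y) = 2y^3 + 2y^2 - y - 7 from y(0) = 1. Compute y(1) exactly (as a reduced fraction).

h'(y) = 6y^2 + 4y - 1.
h(1) = -4, h'(1) = 9, so y(1) = 1 - (-4)/9 = 13/9.

13/9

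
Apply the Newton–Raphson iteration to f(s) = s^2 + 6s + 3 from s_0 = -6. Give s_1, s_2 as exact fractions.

s_1 = -11/2, s_2 = -109/20

f'(s) = 2s + 6.
f(-6) = 3, f'(-6) = -6, so s_1 = (-6) - 3/(-6) = -11/2.
f(-11/2) = 1/4, f'(-11/2) = -5, so s_2 = (-11/2) - (1/4)/(-5) = -109/20.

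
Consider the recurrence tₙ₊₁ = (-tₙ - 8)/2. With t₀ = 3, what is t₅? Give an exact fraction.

-91/32

t₁ = (-3 - 8)/2 = -11/2.
t₂ = (-(-11/2) - 8)/2 = -5/4.
t₃ = (-(-5/4) - 8)/2 = -27/8.
t₄ = (-(-27/8) - 8)/2 = -37/16.
t₅ = (-(-37/16) - 8)/2 = -91/32.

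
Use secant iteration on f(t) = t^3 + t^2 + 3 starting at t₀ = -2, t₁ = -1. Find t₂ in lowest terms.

-7/4

f(-2) = -1, f(-1) = 3. t₂ = (-1) - 3·((-1) - (-2))/(3 - (-1)) = -7/4.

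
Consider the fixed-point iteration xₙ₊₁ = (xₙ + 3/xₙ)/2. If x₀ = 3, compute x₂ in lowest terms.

7/4

x₁ = (3 + 3/3)/2 = 2.
x₂ = (2 + 3/2)/2 = 7/4.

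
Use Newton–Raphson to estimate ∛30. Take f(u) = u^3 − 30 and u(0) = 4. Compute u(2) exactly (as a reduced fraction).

700399/224676

f'(u) = 3u^2.
f(4) = 34, f'(4) = 48, so u(1) = 4 − 34/48 = 79/24.
f(79/24) = 78319/13824, f'(79/24) = 6241/192, so u(2) = (79/24) − (78319/13824)/(6241/192) = 700399/224676.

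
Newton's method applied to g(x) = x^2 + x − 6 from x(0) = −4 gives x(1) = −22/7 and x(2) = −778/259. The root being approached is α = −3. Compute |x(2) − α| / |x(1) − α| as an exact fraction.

1/37

x(1) − α = −22/7 − (−3) = −22/7 + 3 = −1/7, so |x(1) − α| = 1/7.
x(2) − α = −778/259 − (−3) = −778/259 + 3 = −1/259, so |x(2) − α| = 1/259.
Ratio = (1/259) / (1/7) = 1/37.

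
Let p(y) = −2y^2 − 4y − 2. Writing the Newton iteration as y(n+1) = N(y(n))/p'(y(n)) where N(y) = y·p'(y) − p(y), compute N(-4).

p'(y) = −4y − 4.
N(y) = y·p'(y) − p(y) = y·(−4y − 4) − (−2y^2 − 4y − 2) = −2y^2 + 2.
N(-4) = −30.

−30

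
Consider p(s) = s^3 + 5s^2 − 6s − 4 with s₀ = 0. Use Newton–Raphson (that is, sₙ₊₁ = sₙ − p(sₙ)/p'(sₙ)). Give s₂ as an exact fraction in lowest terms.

−76/153

p'(s) = 3s^2 + 10s − 6.
p(0) = −4, p'(0) = −6, so s₁ = 0 − (−4)/(−6) = −2/3.
p(−2/3) = 52/27, p'(−2/3) = −34/3, so s₂ = (−2/3) − (52/27)/(−34/3) = −76/153.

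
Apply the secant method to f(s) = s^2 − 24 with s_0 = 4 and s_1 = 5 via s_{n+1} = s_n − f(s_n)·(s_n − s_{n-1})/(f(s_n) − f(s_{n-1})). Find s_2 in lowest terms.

44/9

f(4) = −8, f(5) = 1. s_2 = 5 − 1·(5 − 4)/(1 − (−8)) = 44/9.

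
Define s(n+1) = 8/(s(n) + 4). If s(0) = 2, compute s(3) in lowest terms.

s(1) = 8/(2 + 4) = 4/3.
s(2) = 8/(4/3 + 4) = 3/2.
s(3) = 8/(3/2 + 4) = 16/11.

16/11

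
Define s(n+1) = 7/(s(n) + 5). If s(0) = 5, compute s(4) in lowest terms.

s(1) = 7/(5 + 5) = 7/10.
s(2) = 7/(7/10 + 5) = 70/57.
s(3) = 7/(70/57 + 5) = 399/355.
s(4) = 7/(399/355 + 5) = 2485/2174.

2485/2174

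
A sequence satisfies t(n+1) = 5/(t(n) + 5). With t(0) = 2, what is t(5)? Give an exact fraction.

t(1) = 5/(2 + 5) = 5/7.
t(2) = 5/(5/7 + 5) = 7/8.
t(3) = 5/(7/8 + 5) = 40/47.
t(4) = 5/(40/47 + 5) = 47/55.
t(5) = 5/(47/55 + 5) = 275/322.

275/322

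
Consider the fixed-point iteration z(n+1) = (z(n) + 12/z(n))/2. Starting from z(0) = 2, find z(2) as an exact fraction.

z(1) = (2 + 12/2)/2 = 4.
z(2) = (4 + 12/4)/2 = 7/2.

7/2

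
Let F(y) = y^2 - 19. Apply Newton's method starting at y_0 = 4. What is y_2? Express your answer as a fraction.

2441/560

F'(y) = 2y.
F(4) = -3, F'(4) = 8, so y_1 = 4 - (-3)/8 = 35/8.
F(35/8) = 9/64, F'(35/8) = 35/4, so y_2 = (35/8) - (9/64)/(35/4) = 2441/560.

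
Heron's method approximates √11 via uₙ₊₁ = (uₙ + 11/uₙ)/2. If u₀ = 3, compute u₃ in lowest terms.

u₁ = (3 + 11/3)/2 = 10/3.
u₂ = (10/3 + 11/(10/3))/2 = 199/60.
u₃ = (199/60 + 11/(199/60))/2 = 79201/23880.

79201/23880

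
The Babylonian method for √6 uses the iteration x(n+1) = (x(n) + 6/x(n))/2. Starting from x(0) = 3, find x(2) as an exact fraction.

x(1) = (3 + 6/3)/2 = 5/2.
x(2) = (5/2 + 6/(5/2))/2 = 49/20.

49/20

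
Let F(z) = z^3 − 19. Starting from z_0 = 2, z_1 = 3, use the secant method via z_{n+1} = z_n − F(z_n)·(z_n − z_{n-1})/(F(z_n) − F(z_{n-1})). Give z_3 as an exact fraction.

F(2) = −11, F(3) = 8. z_2 = 3 − 8·(3 − 2)/(8 − (−11)) = 49/19.
F(3) = 8, F(49/19) = −12672/6859. z_3 = (49/19) − (−12672/6859)·((49/19) − 3)/((−12672/6859) − 8) = 22441/8443.

22441/8443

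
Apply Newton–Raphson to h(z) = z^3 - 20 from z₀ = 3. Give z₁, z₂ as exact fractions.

h'(z) = 3z^2.
h(3) = 7, h'(3) = 27, so z₁ = 3 - 7/27 = 74/27.
h(74/27) = 11564/19683, h'(74/27) = 5476/243, so z₂ = (74/27) - (11564/19683)/(5476/243) = 301027/110889.

z₁ = 74/27, z₂ = 301027/110889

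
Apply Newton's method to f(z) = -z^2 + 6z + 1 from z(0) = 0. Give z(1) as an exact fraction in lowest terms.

f'(z) = -2z + 6.
f(0) = 1, f'(0) = 6, so z(1) = 0 - 1/6 = -1/6.

-1/6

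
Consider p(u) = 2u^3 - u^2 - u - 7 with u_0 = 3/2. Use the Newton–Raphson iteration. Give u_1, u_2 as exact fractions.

p'(u) = 6u^2 - 2u - 1.
p(3/2) = -4, p'(3/2) = 19/2, so u_1 = (3/2) - (-4)/(19/2) = 73/38.
p(73/38) = 10752/6859, p'(73/38) = 12491/722, so u_2 = (73/38) - (10752/6859)/(12491/722) = 868835/474658.

u_1 = 73/38, u_2 = 868835/474658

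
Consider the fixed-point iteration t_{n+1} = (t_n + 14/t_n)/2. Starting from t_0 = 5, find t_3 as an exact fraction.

t_1 = (5 + 14/5)/2 = 39/10.
t_2 = (39/10 + 14/(39/10))/2 = 2921/780.
t_3 = (2921/780 + 14/(2921/780))/2 = 17049841/4556760.

17049841/4556760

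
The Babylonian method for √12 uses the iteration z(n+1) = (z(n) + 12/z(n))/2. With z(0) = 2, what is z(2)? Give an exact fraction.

z(1) = (2 + 12/2)/2 = 4.
z(2) = (4 + 12/4)/2 = 7/2.

7/2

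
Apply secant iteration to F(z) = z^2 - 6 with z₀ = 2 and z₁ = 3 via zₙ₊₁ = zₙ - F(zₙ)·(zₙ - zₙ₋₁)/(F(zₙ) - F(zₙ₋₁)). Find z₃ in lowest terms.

22/9

F(2) = -2, F(3) = 3. z₂ = 3 - 3·(3 - 2)/(3 - (-2)) = 12/5.
F(3) = 3, F(12/5) = -6/25. z₃ = (12/5) - (-6/25)·((12/5) - 3)/((-6/25) - 3) = 22/9.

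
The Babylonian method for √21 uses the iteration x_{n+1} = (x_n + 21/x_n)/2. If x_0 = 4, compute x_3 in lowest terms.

x_1 = (4 + 21/4)/2 = 37/8.
x_2 = (37/8 + 21/(37/8))/2 = 2713/592.
x_3 = (2713/592 + 21/(2713/592))/2 = 14720113/3212192.

14720113/3212192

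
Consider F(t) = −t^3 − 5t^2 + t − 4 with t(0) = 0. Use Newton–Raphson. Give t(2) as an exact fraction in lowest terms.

68/29

F'(t) = −3t^2 − 10t + 1.
F(0) = −4, F'(0) = 1, so t(1) = 0 − (−4)/1 = 4.
F(4) = −144, F'(4) = −87, so t(2) = 4 − (−144)/(−87) = 68/29.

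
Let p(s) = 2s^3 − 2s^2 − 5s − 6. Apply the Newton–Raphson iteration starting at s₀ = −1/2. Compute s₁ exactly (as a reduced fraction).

p'(s) = 6s^2 − 4s − 5.
p(−1/2) = −17/4, p'(−1/2) = −3/2, so s₁ = (−1/2) − (−17/4)/(−3/2) = −10/3.

−10/3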